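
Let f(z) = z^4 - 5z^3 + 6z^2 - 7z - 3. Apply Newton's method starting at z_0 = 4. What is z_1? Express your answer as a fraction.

227/57

f'(z) = 4z^3 - 15z^2 + 12z - 7.
f(4) = 1, f'(4) = 57, so z_1 = 4 - 1/57 = 227/57.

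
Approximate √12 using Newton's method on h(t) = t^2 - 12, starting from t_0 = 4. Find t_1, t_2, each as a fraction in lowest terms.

h'(t) = 2t.
h(4) = 4, h'(4) = 8, so t_1 = 4 - 4/8 = 7/2.
h(7/2) = 1/4, h'(7/2) = 7, so t_2 = (7/2) - (1/4)/7 = 97/28.

t_1 = 7/2, t_2 = 97/28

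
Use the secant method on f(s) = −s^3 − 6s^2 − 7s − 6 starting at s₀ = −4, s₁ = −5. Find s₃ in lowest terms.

−1146/239

f(−4) = −10, f(−5) = 4. s₂ = (−5) − 4·((−5) − (−4))/(4 − (−10)) = −33/7.
f(−5) = 4, f(−33/7) = −540/343. s₃ = (−33/7) − (−540/343)·((−33/7) − (−5))/((−540/343) − 4) = −1146/239.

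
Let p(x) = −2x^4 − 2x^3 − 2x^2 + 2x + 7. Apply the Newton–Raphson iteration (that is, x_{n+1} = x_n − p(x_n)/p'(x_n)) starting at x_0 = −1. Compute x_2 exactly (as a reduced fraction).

−44707/34720

p'(x) = −8x^3 − 6x^2 − 4x + 2.
p(−1) = 3, p'(−1) = 8, so x_1 = (−1) − 3/8 = −11/8.
p(−11/8) = −3033/2048, p'(−11/8) = 1085/64, so x_2 = (−11/8) − (−3033/2048)/(1085/64) = −44707/34720.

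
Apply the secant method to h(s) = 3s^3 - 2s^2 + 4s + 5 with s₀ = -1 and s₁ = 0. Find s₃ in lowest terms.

h(-1) = -4, h(0) = 5. s₂ = 0 - 5·(0 - (-1))/(5 - (-4)) = -5/9.
h(0) = 5, h(-5/9) = 400/243. s₃ = (-5/9) - (400/243)·((-5/9) - 0)/((400/243) - 5) = -135/163.

-135/163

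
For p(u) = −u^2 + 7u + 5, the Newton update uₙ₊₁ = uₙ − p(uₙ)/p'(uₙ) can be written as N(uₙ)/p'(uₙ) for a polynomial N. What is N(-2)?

−9

p'(u) = −2u + 7.
N(u) = u·p'(u) − p(u) = u·(−2u + 7) − (−u^2 + 7u + 5) = −u^2 − 5.
N(-2) = −9.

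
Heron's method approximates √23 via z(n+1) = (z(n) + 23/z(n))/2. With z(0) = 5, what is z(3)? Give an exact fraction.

z(1) = (5 + 23/5)/2 = 24/5.
z(2) = (24/5 + 23/(24/5))/2 = 1151/240.
z(3) = (1151/240 + 23/(1151/240))/2 = 2649601/552480.

2649601/552480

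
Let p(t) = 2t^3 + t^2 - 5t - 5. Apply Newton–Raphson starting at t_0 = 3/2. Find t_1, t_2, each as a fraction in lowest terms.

t_1 = 83/46, t_2 = 1545361/882970

p'(t) = 6t^2 + 2t - 5.
p(3/2) = -7/2, p'(3/2) = 23/2, so t_1 = (3/2) - (-7/2)/(23/2) = 83/46.
p(83/46) = 11956/12167, p'(83/46) = 19195/1058, so t_2 = (83/46) - (11956/12167)/(19195/1058) = 1545361/882970.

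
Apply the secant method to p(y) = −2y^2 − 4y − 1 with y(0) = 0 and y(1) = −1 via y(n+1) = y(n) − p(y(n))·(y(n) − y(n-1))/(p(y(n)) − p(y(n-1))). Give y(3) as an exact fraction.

0

p(0) = −1, p(−1) = 1. y(2) = (−1) − 1·((−1) − 0)/(1 − (−1)) = −1/2.
p(−1) = 1, p(−1/2) = 1/2. y(3) = (−1/2) − (1/2)·((−1/2) − (−1))/((1/2) − 1) = 0.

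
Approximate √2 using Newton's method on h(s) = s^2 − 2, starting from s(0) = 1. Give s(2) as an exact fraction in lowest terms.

17/12

h'(s) = 2s.
h(1) = −1, h'(1) = 2, so s(1) = 1 − (−1)/2 = 3/2.
h(3/2) = 1/4, h'(3/2) = 3, so s(2) = (3/2) − (1/4)/3 = 17/12.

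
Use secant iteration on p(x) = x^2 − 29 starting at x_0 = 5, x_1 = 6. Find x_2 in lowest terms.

p(5) = −4, p(6) = 7. x_2 = 6 − 7·(6 − 5)/(7 − (−4)) = 59/11.

59/11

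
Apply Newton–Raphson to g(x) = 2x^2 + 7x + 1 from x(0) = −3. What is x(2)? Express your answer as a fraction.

g'(x) = 4x + 7.
g(−3) = −2, g'(−3) = −5, so x(1) = (−3) − (−2)/(−5) = −17/5.
g(−17/5) = 8/25, g'(−17/5) = −33/5, so x(2) = (−17/5) − (8/25)/(−33/5) = −553/165.

−553/165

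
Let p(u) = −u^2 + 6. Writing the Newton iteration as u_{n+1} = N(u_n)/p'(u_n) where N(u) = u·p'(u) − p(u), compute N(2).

−10

p'(u) = −2u.
N(u) = u·p'(u) − p(u) = u·(−2u) − (−u^2 + 6) = −u^2 − 6.
N(2) = −10.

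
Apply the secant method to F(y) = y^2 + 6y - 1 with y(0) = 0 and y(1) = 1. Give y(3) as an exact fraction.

4/25

F(0) = -1, F(1) = 6. y(2) = 1 - 6·(1 - 0)/(6 - (-1)) = 1/7.
F(1) = 6, F(1/7) = -6/49. y(3) = (1/7) - (-6/49)·((1/7) - 1)/((-6/49) - 6) = 4/25.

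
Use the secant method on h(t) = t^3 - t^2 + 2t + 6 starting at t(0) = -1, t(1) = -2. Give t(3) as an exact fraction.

h(-1) = 2, h(-2) = -10. t(2) = (-2) - (-10)·((-2) - (-1))/((-10) - 2) = -7/6.
h(-2) = -10, h(-7/6) = 155/216. t(3) = (-7/6) - (155/216)·((-7/6) - (-2))/((155/216) - (-10)) = -566/463.

-566/463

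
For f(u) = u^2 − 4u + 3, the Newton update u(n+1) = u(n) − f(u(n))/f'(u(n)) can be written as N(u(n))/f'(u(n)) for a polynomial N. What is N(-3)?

6

f'(u) = 2u − 4.
N(u) = u·f'(u) − f(u) = u·(2u − 4) − (u^2 − 4u + 3) = u^2 − 3.
N(-3) = 6.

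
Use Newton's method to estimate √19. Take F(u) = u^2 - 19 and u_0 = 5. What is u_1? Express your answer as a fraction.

F'(u) = 2u.
F(5) = 6, F'(5) = 10, so u_1 = 5 - 6/10 = 22/5.

22/5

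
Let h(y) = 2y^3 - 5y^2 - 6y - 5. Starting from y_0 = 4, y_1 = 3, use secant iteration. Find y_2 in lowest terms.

h(4) = 19, h(3) = -14. y_2 = 3 - (-14)·(3 - 4)/((-14) - 19) = 113/33.

113/33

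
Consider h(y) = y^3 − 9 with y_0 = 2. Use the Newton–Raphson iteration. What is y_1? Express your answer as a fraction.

h'(y) = 3y^2.
h(2) = −1, h'(2) = 12, so y_1 = 2 − (−1)/12 = 25/12.

25/12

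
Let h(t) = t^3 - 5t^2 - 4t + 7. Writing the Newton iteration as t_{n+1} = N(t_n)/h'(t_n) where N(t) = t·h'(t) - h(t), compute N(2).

-11

h'(t) = 3t^2 - 10t - 4.
N(t) = t·h'(t) - h(t) = t·(3t^2 - 10t - 4) - (t^3 - 5t^2 - 4t + 7) = 2t^3 - 5t^2 - 7.
N(2) = -11.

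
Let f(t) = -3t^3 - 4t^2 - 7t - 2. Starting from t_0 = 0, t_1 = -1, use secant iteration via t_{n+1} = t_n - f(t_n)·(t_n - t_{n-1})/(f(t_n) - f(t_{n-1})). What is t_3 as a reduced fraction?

-1/3

f(0) = -2, f(-1) = 4. t_2 = (-1) - 4·((-1) - 0)/(4 - (-2)) = -1/3.
f(-1) = 4, f(-1/3) = 0. t_3 = (-1/3) - 0·((-1/3) - (-1))/(0 - 4) = -1/3.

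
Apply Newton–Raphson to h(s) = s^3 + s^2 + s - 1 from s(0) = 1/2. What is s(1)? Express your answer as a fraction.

6/11

h'(s) = 3s^2 + 2s + 1.
h(1/2) = -1/8, h'(1/2) = 11/4, so s(1) = (1/2) - (-1/8)/(11/4) = 6/11.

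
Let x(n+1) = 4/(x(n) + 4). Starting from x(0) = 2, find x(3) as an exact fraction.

14/17

x(1) = 4/(2 + 4) = 2/3.
x(2) = 4/(2/3 + 4) = 6/7.
x(3) = 4/(6/7 + 4) = 14/17.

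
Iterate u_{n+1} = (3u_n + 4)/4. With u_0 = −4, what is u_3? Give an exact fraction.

u_1 = (3·(−4) + 4)/4 = −2.
u_2 = (3·(−2) + 4)/4 = −1/2.
u_3 = (3·(−1/2) + 4)/4 = 5/8.

5/8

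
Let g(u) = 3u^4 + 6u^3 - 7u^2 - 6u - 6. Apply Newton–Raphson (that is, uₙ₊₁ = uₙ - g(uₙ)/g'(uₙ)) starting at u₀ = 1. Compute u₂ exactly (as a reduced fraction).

109/67

g'(u) = 12u^3 + 18u^2 - 14u - 6.
g(1) = -10, g'(1) = 10, so u₁ = 1 - (-10)/10 = 2.
g(2) = 50, g'(2) = 134, so u₂ = 2 - 50/134 = 109/67.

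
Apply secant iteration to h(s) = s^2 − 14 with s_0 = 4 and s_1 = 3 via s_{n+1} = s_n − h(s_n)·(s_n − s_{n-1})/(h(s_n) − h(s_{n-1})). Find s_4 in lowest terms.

4591/1227

h(4) = 2, h(3) = −5. s_2 = 3 − (−5)·(3 − 4)/((−5) − 2) = 26/7.
h(3) = −5, h(26/7) = −10/49. s_3 = (26/7) − (−10/49)·((26/7) − 3)/((−10/49) − (−5)) = 176/47.
h(26/7) = −10/49, h(176/47) = 50/2209. s_4 = (176/47) − (50/2209)·((176/47) − (26/7))/((50/2209) − (−10/49)) = 4591/1227.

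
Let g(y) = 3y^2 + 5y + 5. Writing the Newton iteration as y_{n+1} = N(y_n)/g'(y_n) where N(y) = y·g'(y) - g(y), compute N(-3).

22

g'(y) = 6y + 5.
N(y) = y·g'(y) - g(y) = y·(6y + 5) - (3y^2 + 5y + 5) = 3y^2 - 5.
N(-3) = 22.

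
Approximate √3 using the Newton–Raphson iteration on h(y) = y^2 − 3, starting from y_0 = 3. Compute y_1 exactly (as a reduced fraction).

h'(y) = 2y.
h(3) = 6, h'(3) = 6, so y_1 = 3 − 6/6 = 2.

2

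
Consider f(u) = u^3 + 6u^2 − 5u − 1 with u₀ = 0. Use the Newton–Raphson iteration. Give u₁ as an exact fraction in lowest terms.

−1/5

f'(u) = 3u^2 + 12u − 5.
f(0) = −1, f'(0) = −5, so u₁ = 0 − (−1)/(−5) = −1/5.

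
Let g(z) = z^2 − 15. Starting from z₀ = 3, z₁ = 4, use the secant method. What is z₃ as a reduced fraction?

213/55

g(3) = −6, g(4) = 1. z₂ = 4 − 1·(4 − 3)/(1 − (−6)) = 27/7.
g(4) = 1, g(27/7) = −6/49. z₃ = (27/7) − (−6/49)·((27/7) − 4)/((−6/49) − 1) = 213/55.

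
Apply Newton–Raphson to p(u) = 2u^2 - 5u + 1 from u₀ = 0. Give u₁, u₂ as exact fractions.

p'(u) = 4u - 5.
p(0) = 1, p'(0) = -5, so u₁ = 0 - 1/(-5) = 1/5.
p(1/5) = 2/25, p'(1/5) = -21/5, so u₂ = (1/5) - (2/25)/(-21/5) = 23/105.

u₁ = 1/5, u₂ = 23/105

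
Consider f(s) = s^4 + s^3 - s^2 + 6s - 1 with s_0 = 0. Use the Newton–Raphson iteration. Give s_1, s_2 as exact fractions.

s_1 = 1/6, s_2 = 425/2492

f'(s) = 4s^3 + 3s^2 - 2s + 6.
f(0) = -1, f'(0) = 6, so s_1 = 0 - (-1)/6 = 1/6.
f(1/6) = -29/1296, f'(1/6) = 623/108, so s_2 = (1/6) - (-29/1296)/(623/108) = 425/2492.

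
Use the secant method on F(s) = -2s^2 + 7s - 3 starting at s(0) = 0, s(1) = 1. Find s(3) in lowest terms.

9/19

F(0) = -3, F(1) = 2. s(2) = 1 - 2·(1 - 0)/(2 - (-3)) = 3/5.
F(1) = 2, F(3/5) = 12/25. s(3) = (3/5) - (12/25)·((3/5) - 1)/((12/25) - 2) = 9/19.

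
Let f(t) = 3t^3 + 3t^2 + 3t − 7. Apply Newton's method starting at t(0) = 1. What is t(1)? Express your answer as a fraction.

8/9

f'(t) = 9t^2 + 6t + 3.
f(1) = 2, f'(1) = 18, so t(1) = 1 − 2/18 = 8/9.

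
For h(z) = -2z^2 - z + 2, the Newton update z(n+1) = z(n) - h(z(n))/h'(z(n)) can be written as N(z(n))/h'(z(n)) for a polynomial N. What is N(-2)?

h'(z) = -4z - 1.
N(z) = z·h'(z) - h(z) = z·(-4z - 1) - (-2z^2 - z + 2) = -2z^2 - 2.
N(-2) = -10.

-10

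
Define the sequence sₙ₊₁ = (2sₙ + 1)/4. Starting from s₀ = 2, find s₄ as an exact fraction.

s₁ = (2·2 + 1)/4 = 5/4.
s₂ = (2·(5/4) + 1)/4 = 7/8.
s₃ = (2·(7/8) + 1)/4 = 11/16.
s₄ = (2·(11/16) + 1)/4 = 19/32.

19/32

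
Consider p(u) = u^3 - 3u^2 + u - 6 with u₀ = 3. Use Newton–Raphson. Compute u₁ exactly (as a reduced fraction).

33/10

p'(u) = 3u^2 - 6u + 1.
p(3) = -3, p'(3) = 10, so u₁ = 3 - (-3)/10 = 33/10.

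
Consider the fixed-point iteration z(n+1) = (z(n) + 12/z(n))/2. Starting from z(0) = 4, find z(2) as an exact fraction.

97/28

z(1) = (4 + 12/4)/2 = 7/2.
z(2) = (7/2 + 12/(7/2))/2 = 97/28.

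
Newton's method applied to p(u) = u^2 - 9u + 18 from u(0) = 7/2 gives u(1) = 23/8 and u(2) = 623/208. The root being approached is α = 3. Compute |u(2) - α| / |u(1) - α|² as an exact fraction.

u(1) - α = 23/8 - 3 = -1/8, so |u(1) - α| = 1/8.
u(2) - α = 623/208 - 3 = -1/208, so |u(2) - α| = 1/208.
|u(1) - α|² = 1/64.
Ratio = (1/208) / (1/64) = 4/13.

4/13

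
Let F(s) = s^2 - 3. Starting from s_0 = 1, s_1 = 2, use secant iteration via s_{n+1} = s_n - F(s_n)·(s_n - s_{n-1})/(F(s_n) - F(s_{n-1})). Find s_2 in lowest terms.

5/3

F(1) = -2, F(2) = 1. s_2 = 2 - 1·(2 - 1)/(1 - (-2)) = 5/3.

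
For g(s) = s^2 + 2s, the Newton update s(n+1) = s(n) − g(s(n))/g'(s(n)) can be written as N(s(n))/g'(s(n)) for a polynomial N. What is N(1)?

g'(s) = 2s + 2.
N(s) = s·g'(s) − g(s) = s·(2s + 2) − (s^2 + 2s) = s^2.
N(1) = 1.

1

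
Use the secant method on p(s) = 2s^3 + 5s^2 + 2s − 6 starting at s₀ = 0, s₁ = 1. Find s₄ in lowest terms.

p(0) = −6, p(1) = 3. s₂ = 1 − 3·(1 − 0)/(3 − (−6)) = 2/3.
p(1) = 3, p(2/3) = −50/27. s₃ = (2/3) − (−50/27)·((2/3) − 1)/((−50/27) − 3) = 104/131.
p(2/3) = −50/27, p(104/131) = −584850/2248091. s₄ = (104/131) − (−584850/2248091)·((104/131) − (2/3))/((−584850/2248091) − (−50/27)) = 787099/966136.

787099/966136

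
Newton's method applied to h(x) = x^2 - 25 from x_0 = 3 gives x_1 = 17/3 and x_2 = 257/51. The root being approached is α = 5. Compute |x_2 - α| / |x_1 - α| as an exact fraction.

1/17

x_1 - α = 17/3 - 5 = 2/3, so |x_1 - α| = 2/3.
x_2 - α = 257/51 - 5 = 2/51, so |x_2 - α| = 2/51.
Ratio = (2/51) / (2/3) = 1/17.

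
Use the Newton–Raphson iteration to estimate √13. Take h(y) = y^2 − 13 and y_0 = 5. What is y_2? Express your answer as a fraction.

h'(y) = 2y.
h(5) = 12, h'(5) = 10, so y_1 = 5 − 12/10 = 19/5.
h(19/5) = 36/25, h'(19/5) = 38/5, so y_2 = (19/5) − (36/25)/(38/5) = 343/95.

343/95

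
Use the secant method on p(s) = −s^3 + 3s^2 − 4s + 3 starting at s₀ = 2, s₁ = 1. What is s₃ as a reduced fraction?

p(2) = −1, p(1) = 1. s₂ = 1 − 1·(1 − 2)/(1 − (−1)) = 3/2.
p(1) = 1, p(3/2) = 3/8. s₃ = (3/2) − (3/8)·((3/2) − 1)/((3/8) − 1) = 9/5.

9/5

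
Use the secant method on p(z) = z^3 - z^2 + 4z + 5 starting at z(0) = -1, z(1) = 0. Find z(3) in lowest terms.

p(-1) = -1, p(0) = 5. z(2) = 0 - 5·(0 - (-1))/(5 - (-1)) = -5/6.
p(0) = 5, p(-5/6) = 85/216. z(3) = (-5/6) - (85/216)·((-5/6) - 0)/((85/216) - 5) = -180/199.

-180/199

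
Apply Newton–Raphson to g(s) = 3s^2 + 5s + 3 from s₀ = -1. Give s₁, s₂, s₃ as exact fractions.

s₁ = 0, s₂ = -3/5, s₃ = -48/35

g'(s) = 6s + 5.
g(-1) = 1, g'(-1) = -1, so s₁ = (-1) - 1/(-1) = 0.
g(0) = 3, g'(0) = 5, so s₂ = 0 - 3/5 = -3/5.
g(-3/5) = 27/25, g'(-3/5) = 7/5, so s₃ = (-3/5) - (27/25)/(7/5) = -48/35.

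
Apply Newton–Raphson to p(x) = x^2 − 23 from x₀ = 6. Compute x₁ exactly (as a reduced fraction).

59/12

p'(x) = 2x.
p(6) = 13, p'(6) = 12, so x₁ = 6 − 13/12 = 59/12.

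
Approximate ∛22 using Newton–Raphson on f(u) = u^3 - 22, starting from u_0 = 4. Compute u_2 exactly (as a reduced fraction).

21257/7500

f'(u) = 3u^2.
f(4) = 42, f'(4) = 48, so u_1 = 4 - 42/48 = 25/8.
f(25/8) = 4361/512, f'(25/8) = 1875/64, so u_2 = (25/8) - (4361/512)/(1875/64) = 21257/7500.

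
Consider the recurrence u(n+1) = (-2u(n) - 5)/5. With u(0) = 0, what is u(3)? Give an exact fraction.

u(1) = (-2·0 - 5)/5 = -1.
u(2) = (-2·(-1) - 5)/5 = -3/5.
u(3) = (-2·(-3/5) - 5)/5 = -19/25.

-19/25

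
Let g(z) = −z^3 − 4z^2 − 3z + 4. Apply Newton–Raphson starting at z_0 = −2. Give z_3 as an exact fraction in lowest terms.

g'(z) = −3z^2 − 8z − 3.
g(−2) = 2, g'(−2) = 1, so z_1 = (−2) − 2/1 = −4.
g(−4) = 16, g'(−4) = −19, so z_2 = (−4) − 16/(−19) = −60/19.
g(−60/19) = 34816/6859, g'(−60/19) = −2763/361, so z_3 = (−60/19) − (34816/6859)/(−2763/361) = −130964/52497.

−130964/52497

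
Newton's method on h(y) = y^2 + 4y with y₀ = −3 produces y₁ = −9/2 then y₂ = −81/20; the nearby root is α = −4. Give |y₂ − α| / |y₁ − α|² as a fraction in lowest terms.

1/5

y₁ − α = −9/2 − (−4) = −9/2 + 4 = −1/2, so |y₁ − α| = 1/2.
y₂ − α = −81/20 − (−4) = −81/20 + 4 = −1/20, so |y₂ − α| = 1/20.
|y₁ − α|² = 1/4.
Ratio = (1/20) / (1/4) = 1/5.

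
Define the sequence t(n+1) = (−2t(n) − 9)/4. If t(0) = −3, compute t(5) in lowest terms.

t(1) = (−2·(−3) − 9)/4 = −3/4.
t(2) = (−2·(−3/4) − 9)/4 = −15/8.
t(3) = (−2·(−15/8) − 9)/4 = −21/16.
t(4) = (−2·(−21/16) − 9)/4 = −51/32.
t(5) = (−2·(−51/32) − 9)/4 = −93/64.

−93/64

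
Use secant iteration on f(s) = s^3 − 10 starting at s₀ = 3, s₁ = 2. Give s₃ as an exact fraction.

f(3) = 17, f(2) = −2. s₂ = 2 − (−2)·(2 − 3)/((−2) − 17) = 40/19.
f(2) = −2, f(40/19) = −4590/6859. s₃ = (40/19) − (−4590/6859)·((40/19) − 2)/((−4590/6859) − (−2)) = 4925/2282.

4925/2282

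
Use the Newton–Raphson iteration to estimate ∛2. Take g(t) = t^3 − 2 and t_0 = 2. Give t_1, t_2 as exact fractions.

t_1 = 3/2, t_2 = 35/27

g'(t) = 3t^2.
g(2) = 6, g'(2) = 12, so t_1 = 2 − 6/12 = 3/2.
g(3/2) = 11/8, g'(3/2) = 27/4, so t_2 = (3/2) − (11/8)/(27/4) = 35/27.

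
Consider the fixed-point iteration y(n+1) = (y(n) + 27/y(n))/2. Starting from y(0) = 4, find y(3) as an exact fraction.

y(1) = (4 + 27/4)/2 = 43/8.
y(2) = (43/8 + 27/(43/8))/2 = 3577/688.
y(3) = (3577/688 + 27/(3577/688))/2 = 25575217/4921952.

25575217/4921952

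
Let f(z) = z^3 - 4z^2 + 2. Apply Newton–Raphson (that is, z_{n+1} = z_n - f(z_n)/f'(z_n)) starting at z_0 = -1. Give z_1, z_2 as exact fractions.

f'(z) = 3z^2 - 8z.
f(-1) = -3, f'(-1) = 11, so z_1 = (-1) - (-3)/11 = -8/11.
f(-8/11) = -666/1331, f'(-8/11) = 896/121, so z_2 = (-8/11) - (-666/1331)/(896/121) = -3251/4928.

z_1 = -8/11, z_2 = -3251/4928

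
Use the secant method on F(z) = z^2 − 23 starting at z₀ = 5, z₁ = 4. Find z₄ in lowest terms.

16325/3404

F(5) = 2, F(4) = −7. z₂ = 4 − (−7)·(4 − 5)/((−7) − 2) = 43/9.
F(4) = −7, F(43/9) = −14/81. z₃ = (43/9) − (−14/81)·((43/9) − 4)/((−14/81) − (−7)) = 379/79.
F(43/9) = −14/81, F(379/79) = 98/6241. z₄ = (379/79) − (98/6241)·((379/79) − (43/9))/((98/6241) − (−14/81)) = 16325/3404.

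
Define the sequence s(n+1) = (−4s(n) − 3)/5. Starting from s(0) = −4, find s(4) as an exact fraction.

−1147/625

s(1) = (−4·(−4) − 3)/5 = 13/5.
s(2) = (−4·(13/5) − 3)/5 = −67/25.
s(3) = (−4·(−67/25) − 3)/5 = 193/125.
s(4) = (−4·(193/125) − 3)/5 = −1147/625.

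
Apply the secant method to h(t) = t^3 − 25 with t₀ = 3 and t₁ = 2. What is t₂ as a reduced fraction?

55/19

h(3) = 2, h(2) = −17. t₂ = 2 − (−17)·(2 − 3)/((−17) − 2) = 55/19.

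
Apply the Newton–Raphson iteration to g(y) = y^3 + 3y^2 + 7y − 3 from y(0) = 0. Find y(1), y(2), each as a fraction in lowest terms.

g'(y) = 3y^2 + 6y + 7.
g(0) = −3, g'(0) = 7, so y(1) = 0 − (−3)/7 = 3/7.
g(3/7) = 216/343, g'(3/7) = 496/49, so y(2) = (3/7) − (216/343)/(496/49) = 159/434.

y(1) = 3/7, y(2) = 159/434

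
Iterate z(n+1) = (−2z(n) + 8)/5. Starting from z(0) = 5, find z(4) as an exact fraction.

776/625

z(1) = (−2·5 + 8)/5 = −2/5.
z(2) = (−2·(−2/5) + 8)/5 = 44/25.
z(3) = (−2·(44/25) + 8)/5 = 112/125.
z(4) = (−2·(112/125) + 8)/5 = 776/625.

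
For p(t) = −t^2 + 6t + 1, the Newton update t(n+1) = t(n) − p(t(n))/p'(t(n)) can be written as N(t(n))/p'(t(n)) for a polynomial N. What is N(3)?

−10

p'(t) = −2t + 6.
N(t) = t·p'(t) − p(t) = t·(−2t + 6) − (−t^2 + 6t + 1) = −t^2 − 1.
N(3) = −10.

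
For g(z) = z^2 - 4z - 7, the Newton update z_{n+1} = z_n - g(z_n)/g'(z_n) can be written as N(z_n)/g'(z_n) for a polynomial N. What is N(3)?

g'(z) = 2z - 4.
N(z) = z·g'(z) - g(z) = z·(2z - 4) - (z^2 - 4z - 7) = z^2 + 7.
N(3) = 16.

16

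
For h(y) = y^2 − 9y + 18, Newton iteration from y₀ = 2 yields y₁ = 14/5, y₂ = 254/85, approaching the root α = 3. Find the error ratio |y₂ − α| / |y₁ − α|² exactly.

5/17

y₁ − α = 14/5 − 3 = −1/5, so |y₁ − α| = 1/5.
y₂ − α = 254/85 − 3 = −1/85, so |y₂ − α| = 1/85.
|y₁ − α|² = 1/25.
Ratio = (1/85) / (1/25) = 5/17.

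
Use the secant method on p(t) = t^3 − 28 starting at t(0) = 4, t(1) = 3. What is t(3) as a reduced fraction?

p(4) = 36, p(3) = −1. t(2) = 3 − (−1)·(3 − 4)/((−1) − 36) = 112/37.
p(3) = −1, p(112/37) = −13356/50653. t(3) = (112/37) − (−13356/50653)·((112/37) − 3)/((−13356/50653) − (−1)) = 113260/37297.

113260/37297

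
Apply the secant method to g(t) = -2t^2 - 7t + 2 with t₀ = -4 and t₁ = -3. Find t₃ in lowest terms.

-34/9

g(-4) = -2, g(-3) = 5. t₂ = (-3) - 5·((-3) - (-4))/(5 - (-2)) = -26/7.
g(-3) = 5, g(-26/7) = 20/49. t₃ = (-26/7) - (20/49)·((-26/7) - (-3))/((20/49) - 5) = -34/9.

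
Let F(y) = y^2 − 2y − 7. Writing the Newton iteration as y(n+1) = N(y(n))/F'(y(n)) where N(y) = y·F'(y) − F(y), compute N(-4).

F'(y) = 2y − 2.
N(y) = y·F'(y) − F(y) = y·(2y − 2) − (y^2 − 2y − 7) = y^2 + 7.
N(-4) = 23.

23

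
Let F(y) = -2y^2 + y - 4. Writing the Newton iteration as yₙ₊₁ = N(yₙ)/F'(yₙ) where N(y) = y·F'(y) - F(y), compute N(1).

F'(y) = -4y + 1.
N(y) = y·F'(y) - F(y) = y·(-4y + 1) - (-2y^2 + y - 4) = -2y^2 + 4.
N(1) = 2.

2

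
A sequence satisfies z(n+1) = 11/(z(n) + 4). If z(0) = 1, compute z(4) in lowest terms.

z(1) = 11/(1 + 4) = 11/5.
z(2) = 11/(11/5 + 4) = 55/31.
z(3) = 11/(55/31 + 4) = 341/179.
z(4) = 11/(341/179 + 4) = 1969/1057.

1969/1057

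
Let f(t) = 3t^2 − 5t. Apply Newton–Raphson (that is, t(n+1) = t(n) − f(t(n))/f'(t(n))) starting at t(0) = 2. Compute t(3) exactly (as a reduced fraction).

f'(t) = 6t − 5.
f(2) = 2, f'(2) = 7, so t(1) = 2 − 2/7 = 12/7.
f(12/7) = 12/49, f'(12/7) = 37/7, so t(2) = (12/7) − (12/49)/(37/7) = 432/259.
f(432/259) = 432/67081, f'(432/259) = 1297/259, so t(3) = (432/259) − (432/67081)/(1297/259) = 559872/335923.

559872/335923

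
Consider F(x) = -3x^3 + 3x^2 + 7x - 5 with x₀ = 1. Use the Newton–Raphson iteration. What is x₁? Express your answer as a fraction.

F'(x) = -9x^2 + 6x + 7.
F(1) = 2, F'(1) = 4, so x₁ = 1 - 2/4 = 1/2.

1/2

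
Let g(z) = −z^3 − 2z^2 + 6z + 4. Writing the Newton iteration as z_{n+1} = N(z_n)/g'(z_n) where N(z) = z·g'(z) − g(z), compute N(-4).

g'(z) = −3z^2 − 4z + 6.
N(z) = z·g'(z) − g(z) = z·(−3z^2 − 4z + 6) − (−z^3 − 2z^2 + 6z + 4) = −2z^3 − 2z^2 − 4.
N(-4) = 92.

92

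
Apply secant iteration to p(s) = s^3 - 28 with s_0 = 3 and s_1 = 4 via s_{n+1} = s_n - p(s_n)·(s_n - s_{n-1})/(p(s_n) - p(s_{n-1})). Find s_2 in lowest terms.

112/37

p(3) = -1, p(4) = 36. s_2 = 4 - 36·(4 - 3)/(36 - (-1)) = 112/37.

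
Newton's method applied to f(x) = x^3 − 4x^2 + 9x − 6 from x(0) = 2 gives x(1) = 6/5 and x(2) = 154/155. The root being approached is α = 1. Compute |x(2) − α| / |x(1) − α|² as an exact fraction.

x(1) − α = 6/5 − 1 = 1/5, so |x(1) − α| = 1/5.
x(2) − α = 154/155 − 1 = −1/155, so |x(2) − α| = 1/155.
|x(1) − α|² = 1/25.
Ratio = (1/155) / (1/25) = 5/31.

5/31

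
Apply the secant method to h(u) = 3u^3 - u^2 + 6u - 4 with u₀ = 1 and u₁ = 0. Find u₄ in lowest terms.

h(1) = 4, h(0) = -4. u₂ = 0 - (-4)·(0 - 1)/((-4) - 4) = 1/2.
h(0) = -4, h(1/2) = -7/8. u₃ = (1/2) - (-7/8)·((1/2) - 0)/((-7/8) - (-4)) = 16/25.
h(1/2) = -7/8, h(16/25) = 3388/15625. u₄ = (16/25) - (3388/15625)·((16/25) - (1/2))/((3388/15625) - (-7/8)) = 11936/19497.

11936/19497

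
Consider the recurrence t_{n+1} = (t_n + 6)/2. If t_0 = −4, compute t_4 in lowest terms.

43/8

t_1 = ((−4) + 6)/2 = 1.
t_2 = (1 + 6)/2 = 7/2.
t_3 = ((7/2) + 6)/2 = 19/4.
t_4 = ((19/4) + 6)/2 = 43/8.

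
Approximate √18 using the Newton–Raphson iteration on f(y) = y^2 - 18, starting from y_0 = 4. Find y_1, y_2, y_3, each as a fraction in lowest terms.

y_1 = 17/4, y_2 = 577/136, y_3 = 665857/156944

f'(y) = 2y.
f(4) = -2, f'(4) = 8, so y_1 = 4 - (-2)/8 = 17/4.
f(17/4) = 1/16, f'(17/4) = 17/2, so y_2 = (17/4) - (1/16)/(17/2) = 577/136.
f(577/136) = 1/18496, f'(577/136) = 577/68, so y_3 = (577/136) - (1/18496)/(577/68) = 665857/156944.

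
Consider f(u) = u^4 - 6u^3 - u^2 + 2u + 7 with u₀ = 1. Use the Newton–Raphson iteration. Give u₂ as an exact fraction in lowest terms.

f'(u) = 4u^3 - 18u^2 - 2u + 2.
f(1) = 3, f'(1) = -14, so u₁ = 1 - 3/(-14) = 17/14.
f(17/14) = -23607/38416, f'(17/14) = -6794/343, so u₂ = (17/14) - (-23607/38416)/(-6794/343) = 20939/17696.

20939/17696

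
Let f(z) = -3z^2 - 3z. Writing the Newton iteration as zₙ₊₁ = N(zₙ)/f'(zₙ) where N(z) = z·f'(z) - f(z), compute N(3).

-27

f'(z) = -6z - 3.
N(z) = z·f'(z) - f(z) = z·(-6z - 3) - (-3z^2 - 3z) = -3z^2.
N(3) = -27.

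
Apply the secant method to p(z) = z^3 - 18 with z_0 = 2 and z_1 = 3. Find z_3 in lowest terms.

2402/921

p(2) = -10, p(3) = 9. z_2 = 3 - 9·(3 - 2)/(9 - (-10)) = 48/19.
p(3) = 9, p(48/19) = -12870/6859. z_3 = (48/19) - (-12870/6859)·((48/19) - 3)/((-12870/6859) - 9) = 2402/921.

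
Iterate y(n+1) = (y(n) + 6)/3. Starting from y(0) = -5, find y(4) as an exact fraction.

235/81

y(1) = ((-5) + 6)/3 = 1/3.
y(2) = ((1/3) + 6)/3 = 19/9.
y(3) = ((19/9) + 6)/3 = 73/27.
y(4) = ((73/27) + 6)/3 = 235/81.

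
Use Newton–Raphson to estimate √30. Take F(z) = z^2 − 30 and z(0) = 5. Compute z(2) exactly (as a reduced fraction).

241/44

F'(z) = 2z.
F(5) = −5, F'(5) = 10, so z(1) = 5 − (−5)/10 = 11/2.
F(11/2) = 1/4, F'(11/2) = 11, so z(2) = (11/2) − (1/4)/11 = 241/44.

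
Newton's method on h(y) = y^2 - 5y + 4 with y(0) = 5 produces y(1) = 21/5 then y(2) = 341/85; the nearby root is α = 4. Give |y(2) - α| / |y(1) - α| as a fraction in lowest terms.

1/17

y(1) - α = 21/5 - 4 = 1/5, so |y(1) - α| = 1/5.
y(2) - α = 341/85 - 4 = 1/85, so |y(2) - α| = 1/85.
Ratio = (1/85) / (1/5) = 1/17.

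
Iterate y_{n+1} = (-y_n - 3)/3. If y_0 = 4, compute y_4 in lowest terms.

y_1 = (-4 - 3)/3 = -7/3.
y_2 = (-(-7/3) - 3)/3 = -2/9.
y_3 = (-(-2/9) - 3)/3 = -25/27.
y_4 = (-(-25/27) - 3)/3 = -56/81.

-56/81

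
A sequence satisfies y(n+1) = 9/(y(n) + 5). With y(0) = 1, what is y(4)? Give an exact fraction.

y(1) = 9/(1 + 5) = 3/2.
y(2) = 9/(3/2 + 5) = 18/13.
y(3) = 9/(18/13 + 5) = 117/83.
y(4) = 9/(117/83 + 5) = 747/532.

747/532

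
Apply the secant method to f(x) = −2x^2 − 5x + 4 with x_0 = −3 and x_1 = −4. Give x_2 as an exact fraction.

f(−3) = 1, f(−4) = −8. x_2 = (−4) − (−8)·((−4) − (−3))/((−8) − 1) = −28/9.

−28/9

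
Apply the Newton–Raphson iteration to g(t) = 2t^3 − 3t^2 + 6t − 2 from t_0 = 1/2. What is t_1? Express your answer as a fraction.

g'(t) = 6t^2 − 6t + 6.
g(1/2) = 1/2, g'(1/2) = 9/2, so t_1 = (1/2) − (1/2)/(9/2) = 7/18.

7/18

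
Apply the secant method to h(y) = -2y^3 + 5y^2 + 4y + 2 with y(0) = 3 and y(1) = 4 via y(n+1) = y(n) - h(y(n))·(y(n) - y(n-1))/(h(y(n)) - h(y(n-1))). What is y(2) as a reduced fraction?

22/7

h(3) = 5, h(4) = -30. y(2) = 4 - (-30)·(4 - 3)/((-30) - 5) = 22/7.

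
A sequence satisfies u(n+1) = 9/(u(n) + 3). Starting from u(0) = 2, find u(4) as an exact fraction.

u(1) = 9/(2 + 3) = 9/5.
u(2) = 9/(9/5 + 3) = 15/8.
u(3) = 9/(15/8 + 3) = 24/13.
u(4) = 9/(24/13 + 3) = 13/7.

13/7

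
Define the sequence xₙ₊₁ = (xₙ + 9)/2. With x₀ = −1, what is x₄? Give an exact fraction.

x₁ = ((−1) + 9)/2 = 4.
x₂ = (4 + 9)/2 = 13/2.
x₃ = ((13/2) + 9)/2 = 31/4.
x₄ = ((31/4) + 9)/2 = 67/8.

67/8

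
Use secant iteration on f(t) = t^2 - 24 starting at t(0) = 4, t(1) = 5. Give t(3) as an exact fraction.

436/89

f(4) = -8, f(5) = 1. t(2) = 5 - 1·(5 - 4)/(1 - (-8)) = 44/9.
f(5) = 1, f(44/9) = -8/81. t(3) = (44/9) - (-8/81)·((44/9) - 5)/((-8/81) - 1) = 436/89.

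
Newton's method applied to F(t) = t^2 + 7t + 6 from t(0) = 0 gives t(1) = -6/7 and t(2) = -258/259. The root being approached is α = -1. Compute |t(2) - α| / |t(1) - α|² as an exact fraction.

t(1) - α = -6/7 - (-1) = -6/7 + 1 = 1/7, so |t(1) - α| = 1/7.
t(2) - α = -258/259 - (-1) = -258/259 + 1 = 1/259, so |t(2) - α| = 1/259.
|t(1) - α|² = 1/49.
Ratio = (1/259) / (1/49) = 7/37.

7/37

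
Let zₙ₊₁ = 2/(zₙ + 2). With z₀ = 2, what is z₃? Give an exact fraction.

z₁ = 2/(2 + 2) = 1/2.
z₂ = 2/(1/2 + 2) = 4/5.
z₃ = 2/(4/5 + 2) = 5/7.

5/7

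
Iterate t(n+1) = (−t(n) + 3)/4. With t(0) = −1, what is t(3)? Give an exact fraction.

t(1) = (−(−1) + 3)/4 = 1.
t(2) = (−1 + 3)/4 = 1/2.
t(3) = (−(1/2) + 3)/4 = 5/8.

5/8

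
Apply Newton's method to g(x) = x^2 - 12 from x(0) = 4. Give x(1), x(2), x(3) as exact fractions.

x(1) = 7/2, x(2) = 97/28, x(3) = 18817/5432

g'(x) = 2x.
g(4) = 4, g'(4) = 8, so x(1) = 4 - 4/8 = 7/2.
g(7/2) = 1/4, g'(7/2) = 7, so x(2) = (7/2) - (1/4)/7 = 97/28.
g(97/28) = 1/784, g'(97/28) = 97/14, so x(3) = (97/28) - (1/784)/(97/14) = 18817/5432.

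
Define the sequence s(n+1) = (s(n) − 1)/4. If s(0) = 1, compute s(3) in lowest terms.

s(1) = (1 − 1)/4 = 0.
s(2) = (0 − 1)/4 = −1/4.
s(3) = ((−1/4) − 1)/4 = −5/16.

−5/16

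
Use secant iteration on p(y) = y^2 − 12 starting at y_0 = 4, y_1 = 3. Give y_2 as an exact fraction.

p(4) = 4, p(3) = −3. y_2 = 3 − (−3)·(3 − 4)/((−3) − 4) = 24/7.

24/7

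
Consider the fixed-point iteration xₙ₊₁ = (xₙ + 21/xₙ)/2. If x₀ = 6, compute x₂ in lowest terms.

x₁ = (6 + 21/6)/2 = 19/4.
x₂ = (19/4 + 21/(19/4))/2 = 697/152.

697/152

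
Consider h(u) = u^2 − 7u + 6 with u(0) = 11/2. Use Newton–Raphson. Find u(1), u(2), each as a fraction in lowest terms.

u(1) = 97/16, u(2) = 7873/1312

h'(u) = 2u − 7.
h(11/2) = −9/4, h'(11/2) = 4, so u(1) = (11/2) − (−9/4)/4 = 97/16.
h(97/16) = 81/256, h'(97/16) = 41/8, so u(2) = (97/16) − (81/256)/(41/8) = 7873/1312.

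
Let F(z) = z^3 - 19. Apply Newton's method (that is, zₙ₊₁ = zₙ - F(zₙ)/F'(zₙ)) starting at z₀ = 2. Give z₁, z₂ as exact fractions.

z₁ = 35/12, z₂ = 59291/22050

F'(z) = 3z^2.
F(2) = -11, F'(2) = 12, so z₁ = 2 - (-11)/12 = 35/12.
F(35/12) = 10043/1728, F'(35/12) = 1225/48, so z₂ = (35/12) - (10043/1728)/(1225/48) = 59291/22050.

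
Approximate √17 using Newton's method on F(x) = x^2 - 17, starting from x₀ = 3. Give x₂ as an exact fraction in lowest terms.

F'(x) = 2x.
F(3) = -8, F'(3) = 6, so x₁ = 3 - (-8)/6 = 13/3.
F(13/3) = 16/9, F'(13/3) = 26/3, so x₂ = (13/3) - (16/9)/(26/3) = 161/39.

161/39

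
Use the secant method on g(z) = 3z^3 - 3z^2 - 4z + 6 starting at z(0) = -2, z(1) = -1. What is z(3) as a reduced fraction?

g(-2) = -22, g(-1) = 4. z(2) = (-1) - 4·((-1) - (-2))/(4 - (-22)) = -15/13.
g(-1) = 4, g(-15/13) = 4422/2197. z(3) = (-15/13) - (4422/2197)·((-15/13) - (-1))/((4422/2197) - 4) = -2859/2183.

-2859/2183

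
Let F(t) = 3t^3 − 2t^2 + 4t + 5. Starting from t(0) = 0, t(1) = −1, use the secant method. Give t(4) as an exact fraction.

−22801015/31629907

F(0) = 5, F(−1) = −4. t(2) = (−1) − (−4)·((−1) − 0)/((−4) − 5) = −5/9.
F(−1) = −4, F(−5/9) = 400/243. t(3) = (−5/9) − (400/243)·((−5/9) − (−1))/((400/243) − (−4)) = −235/343.
F(−5/9) = 400/243, F(−235/343) = 14360000/40353607. t(4) = (−235/343) − (14360000/40353607)·((−235/343) − (−5/9))/((14360000/40353607) − (400/243)) = −22801015/31629907.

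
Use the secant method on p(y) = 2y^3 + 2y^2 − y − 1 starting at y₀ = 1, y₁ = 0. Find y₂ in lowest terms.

1/3

p(1) = 2, p(0) = −1. y₂ = 0 − (−1)·(0 − 1)/((−1) − 2) = 1/3.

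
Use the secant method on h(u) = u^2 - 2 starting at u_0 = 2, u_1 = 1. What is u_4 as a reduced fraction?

41/29

h(2) = 2, h(1) = -1. u_2 = 1 - (-1)·(1 - 2)/((-1) - 2) = 4/3.
h(1) = -1, h(4/3) = -2/9. u_3 = (4/3) - (-2/9)·((4/3) - 1)/((-2/9) - (-1)) = 10/7.
h(4/3) = -2/9, h(10/7) = 2/49. u_4 = (10/7) - (2/49)·((10/7) - (4/3))/((2/49) - (-2/9)) = 41/29.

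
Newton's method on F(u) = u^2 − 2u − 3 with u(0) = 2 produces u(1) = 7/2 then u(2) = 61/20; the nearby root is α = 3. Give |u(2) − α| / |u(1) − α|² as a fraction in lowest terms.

u(1) − α = 7/2 − 3 = 1/2, so |u(1) − α| = 1/2.
u(2) − α = 61/20 − 3 = 1/20, so |u(2) − α| = 1/20.
|u(1) − α|² = 1/4.
Ratio = (1/20) / (1/4) = 1/5.

1/5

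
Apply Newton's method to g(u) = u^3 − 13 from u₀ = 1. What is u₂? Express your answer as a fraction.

263/75

g'(u) = 3u^2.
g(1) = −12, g'(1) = 3, so u₁ = 1 − (−12)/3 = 5.
g(5) = 112, g'(5) = 75, so u₂ = 5 − 112/75 = 263/75.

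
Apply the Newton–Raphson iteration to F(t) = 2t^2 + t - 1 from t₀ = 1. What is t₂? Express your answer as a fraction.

43/85

F'(t) = 4t + 1.
F(1) = 2, F'(1) = 5, so t₁ = 1 - 2/5 = 3/5.
F(3/5) = 8/25, F'(3/5) = 17/5, so t₂ = (3/5) - (8/25)/(17/5) = 43/85.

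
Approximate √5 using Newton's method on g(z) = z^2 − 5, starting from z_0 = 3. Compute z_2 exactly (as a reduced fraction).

g'(z) = 2z.
g(3) = 4, g'(3) = 6, so z_1 = 3 − 4/6 = 7/3.
g(7/3) = 4/9, g'(7/3) = 14/3, so z_2 = (7/3) − (4/9)/(14/3) = 47/21.

47/21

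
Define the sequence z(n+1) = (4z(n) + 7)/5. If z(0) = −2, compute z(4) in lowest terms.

2071/625

z(1) = (4·(−2) + 7)/5 = −1/5.
z(2) = (4·(−1/5) + 7)/5 = 31/25.
z(3) = (4·(31/25) + 7)/5 = 299/125.
z(4) = (4·(299/125) + 7)/5 = 2071/625.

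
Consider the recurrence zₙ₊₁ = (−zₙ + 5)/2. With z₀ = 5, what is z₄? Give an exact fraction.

15/8

z₁ = (−5 + 5)/2 = 0.
z₂ = (−0 + 5)/2 = 5/2.
z₃ = (−(5/2) + 5)/2 = 5/4.
z₄ = (−(5/4) + 5)/2 = 15/8.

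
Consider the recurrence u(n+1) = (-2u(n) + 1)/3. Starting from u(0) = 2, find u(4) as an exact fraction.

5/9

u(1) = (-2·2 + 1)/3 = -1.
u(2) = (-2·(-1) + 1)/3 = 1.
u(3) = (-2·1 + 1)/3 = -1/3.
u(4) = (-2·(-1/3) + 1)/3 = 5/9.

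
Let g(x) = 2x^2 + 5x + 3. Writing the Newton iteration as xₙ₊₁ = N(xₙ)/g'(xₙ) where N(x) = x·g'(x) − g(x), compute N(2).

g'(x) = 4x + 5.
N(x) = x·g'(x) − g(x) = x·(4x + 5) − (2x^2 + 5x + 3) = 2x^2 − 3.
N(2) = 5.

5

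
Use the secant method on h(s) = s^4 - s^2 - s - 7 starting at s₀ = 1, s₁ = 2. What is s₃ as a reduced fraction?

17571/9451

h(1) = -8, h(2) = 3. s₂ = 2 - 3·(2 - 1)/(3 - (-8)) = 19/11.
h(2) = 3, h(19/11) = -41136/14641. s₃ = (19/11) - (-41136/14641)·((19/11) - 2)/((-41136/14641) - 3) = 17571/9451.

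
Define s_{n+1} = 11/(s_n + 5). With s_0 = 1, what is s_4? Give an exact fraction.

s_1 = 11/(1 + 5) = 11/6.
s_2 = 11/(11/6 + 5) = 66/41.
s_3 = 11/(66/41 + 5) = 451/271.
s_4 = 11/(451/271 + 5) = 2981/1806.

2981/1806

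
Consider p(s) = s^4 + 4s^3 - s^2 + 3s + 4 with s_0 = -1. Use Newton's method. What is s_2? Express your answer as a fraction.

-205144/280423

p'(s) = 4s^3 + 12s^2 - 2s + 3.
p(-1) = -3, p'(-1) = 13, so s_1 = (-1) - (-3)/13 = -10/13.
p(-10/13) = -10566/28561, p'(-10/13) = 21571/2197, so s_2 = (-10/13) - (-10566/28561)/(21571/2197) = -205144/280423.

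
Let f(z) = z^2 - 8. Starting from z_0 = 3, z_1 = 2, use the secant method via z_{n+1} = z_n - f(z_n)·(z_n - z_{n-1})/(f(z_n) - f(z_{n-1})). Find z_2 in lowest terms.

14/5

f(3) = 1, f(2) = -4. z_2 = 2 - (-4)·(2 - 3)/((-4) - 1) = 14/5.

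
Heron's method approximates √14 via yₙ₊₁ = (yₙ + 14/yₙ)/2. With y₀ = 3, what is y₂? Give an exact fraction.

1033/276

y₁ = (3 + 14/3)/2 = 23/6.
y₂ = (23/6 + 14/(23/6))/2 = 1033/276.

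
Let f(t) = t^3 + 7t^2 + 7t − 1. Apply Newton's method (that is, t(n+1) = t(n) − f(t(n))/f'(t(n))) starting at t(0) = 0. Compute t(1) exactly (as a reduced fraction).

1/7

f'(t) = 3t^2 + 14t + 7.
f(0) = −1, f'(0) = 7, so t(1) = 0 − (−1)/7 = 1/7.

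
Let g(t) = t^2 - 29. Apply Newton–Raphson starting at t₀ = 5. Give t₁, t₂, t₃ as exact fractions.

t₁ = 27/5, t₂ = 727/135, t₃ = 528527/98145

g'(t) = 2t.
g(5) = -4, g'(5) = 10, so t₁ = 5 - (-4)/10 = 27/5.
g(27/5) = 4/25, g'(27/5) = 54/5, so t₂ = (27/5) - (4/25)/(54/5) = 727/135.
g(727/135) = 4/18225, g'(727/135) = 1454/135, so t₃ = (727/135) - (4/18225)/(1454/135) = 528527/98145.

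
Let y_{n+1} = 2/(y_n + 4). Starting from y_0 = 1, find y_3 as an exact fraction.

y_1 = 2/(1 + 4) = 2/5.
y_2 = 2/(2/5 + 4) = 5/11.
y_3 = 2/(5/11 + 4) = 22/49.

22/49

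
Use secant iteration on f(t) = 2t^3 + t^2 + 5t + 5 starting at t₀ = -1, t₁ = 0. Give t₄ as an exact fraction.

-6165/6998

f(-1) = -1, f(0) = 5. t₂ = 0 - 5·(0 - (-1))/(5 - (-1)) = -5/6.
f(0) = 5, f(-5/6) = 10/27. t₃ = (-5/6) - (10/27)·((-5/6) - 0)/((10/27) - 5) = -9/10.
f(-5/6) = 10/27, f(-9/10) = -37/250. t₄ = (-9/10) - (-37/250)·((-9/10) - (-5/6))/((-37/250) - (10/27)) = -6165/6998.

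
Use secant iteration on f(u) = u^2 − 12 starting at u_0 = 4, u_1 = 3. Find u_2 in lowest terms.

24/7

f(4) = 4, f(3) = −3. u_2 = 3 − (−3)·(3 − 4)/((−3) − 4) = 24/7.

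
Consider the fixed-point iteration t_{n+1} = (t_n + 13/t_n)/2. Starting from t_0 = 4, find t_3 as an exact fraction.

5597777/1552544

t_1 = (4 + 13/4)/2 = 29/8.
t_2 = (29/8 + 13/(29/8))/2 = 1673/464.
t_3 = (1673/464 + 13/(1673/464))/2 = 5597777/1552544.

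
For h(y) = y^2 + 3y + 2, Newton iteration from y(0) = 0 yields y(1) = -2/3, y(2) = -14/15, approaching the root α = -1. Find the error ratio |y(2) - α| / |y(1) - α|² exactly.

y(1) - α = -2/3 - (-1) = -2/3 + 1 = 1/3, so |y(1) - α| = 1/3.
y(2) - α = -14/15 - (-1) = -14/15 + 1 = 1/15, so |y(2) - α| = 1/15.
|y(1) - α|² = 1/9.
Ratio = (1/15) / (1/9) = 3/5.

3/5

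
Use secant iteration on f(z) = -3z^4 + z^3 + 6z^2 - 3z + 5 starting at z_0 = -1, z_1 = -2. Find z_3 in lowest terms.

-640817/424677

f(-1) = 10, f(-2) = -21. z_2 = (-2) - (-21)·((-2) - (-1))/((-21) - 10) = -41/31.
f(-2) = -21, f(-41/31) = 7360710/923521. z_3 = (-41/31) - (7360710/923521)·((-41/31) - (-2))/((7360710/923521) - (-21)) = -640817/424677.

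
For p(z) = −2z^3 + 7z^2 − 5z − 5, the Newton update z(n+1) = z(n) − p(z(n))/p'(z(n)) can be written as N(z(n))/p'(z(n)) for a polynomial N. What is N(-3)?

176

p'(z) = −6z^2 + 14z − 5.
N(z) = z·p'(z) − p(z) = z·(−6z^2 + 14z − 5) − (−2z^3 + 7z^2 − 5z − 5) = −4z^3 + 7z^2 + 5.
N(-3) = 176.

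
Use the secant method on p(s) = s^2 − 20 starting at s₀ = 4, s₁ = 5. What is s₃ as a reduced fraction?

76/17

p(4) = −4, p(5) = 5. s₂ = 5 − 5·(5 − 4)/(5 − (−4)) = 40/9.
p(5) = 5, p(40/9) = −20/81. s₃ = (40/9) − (−20/81)·((40/9) − 5)/((−20/81) − 5) = 76/17.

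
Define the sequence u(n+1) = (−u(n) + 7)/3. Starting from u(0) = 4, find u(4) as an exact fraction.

16/9

u(1) = (−4 + 7)/3 = 1.
u(2) = (−1 + 7)/3 = 2.
u(3) = (−2 + 7)/3 = 5/3.
u(4) = (−(5/3) + 7)/3 = 16/9.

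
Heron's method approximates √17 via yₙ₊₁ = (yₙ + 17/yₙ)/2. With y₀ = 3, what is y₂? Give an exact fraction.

161/39

y₁ = (3 + 17/3)/2 = 13/3.
y₂ = (13/3 + 17/(13/3))/2 = 161/39.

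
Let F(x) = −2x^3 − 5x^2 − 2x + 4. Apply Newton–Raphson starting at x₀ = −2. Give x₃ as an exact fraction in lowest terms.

−145604/39231

F'(x) = −6x^2 − 10x − 2.
F(−2) = 4, F'(−2) = −6, so x₁ = (−2) − 4/(−6) = −4/3.
F(−4/3) = 68/27, F'(−4/3) = 2/3, so x₂ = (−4/3) − (68/27)/(2/3) = −46/9.
F(−46/9) = 109820/729, F'(−46/9) = −2906/27, so x₃ = (−46/9) − (109820/729)/(−2906/27) = −145604/39231.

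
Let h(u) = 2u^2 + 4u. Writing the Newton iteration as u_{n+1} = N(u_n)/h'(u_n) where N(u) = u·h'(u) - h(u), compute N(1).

2

h'(u) = 4u + 4.
N(u) = u·h'(u) - h(u) = u·(4u + 4) - (2u^2 + 4u) = 2u^2.
N(1) = 2.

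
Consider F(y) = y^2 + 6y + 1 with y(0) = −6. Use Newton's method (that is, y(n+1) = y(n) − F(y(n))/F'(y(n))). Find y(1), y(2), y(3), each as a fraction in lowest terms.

F'(y) = 2y + 6.
F(−6) = 1, F'(−6) = −6, so y(1) = (−6) − 1/(−6) = −35/6.
F(−35/6) = 1/36, F'(−35/6) = −17/3, so y(2) = (−35/6) − (1/36)/(−17/3) = −1189/204.
F(−1189/204) = 1/41616, F'(−1189/204) = −577/102, so y(3) = (−1189/204) − (1/41616)/(−577/102) = −1372105/235416.

y(1) = −35/6, y(2) = −1189/204, y(3) = −1372105/235416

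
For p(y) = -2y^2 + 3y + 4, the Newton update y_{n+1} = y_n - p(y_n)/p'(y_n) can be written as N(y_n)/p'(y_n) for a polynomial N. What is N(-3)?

p'(y) = -4y + 3.
N(y) = y·p'(y) - p(y) = y·(-4y + 3) - (-2y^2 + 3y + 4) = -2y^2 - 4.
N(-3) = -22.

-22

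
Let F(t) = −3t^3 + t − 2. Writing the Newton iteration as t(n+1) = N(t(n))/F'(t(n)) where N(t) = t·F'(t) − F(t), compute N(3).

−160

F'(t) = −9t^2 + 1.
N(t) = t·F'(t) − F(t) = t·(−9t^2 + 1) − (−3t^3 + t − 2) = −6t^3 + 2.
N(3) = −160.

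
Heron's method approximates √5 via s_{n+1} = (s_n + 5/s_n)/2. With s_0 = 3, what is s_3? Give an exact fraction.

s_1 = (3 + 5/3)/2 = 7/3.
s_2 = (7/3 + 5/(7/3))/2 = 47/21.
s_3 = (47/21 + 5/(47/21))/2 = 2207/987.

2207/987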